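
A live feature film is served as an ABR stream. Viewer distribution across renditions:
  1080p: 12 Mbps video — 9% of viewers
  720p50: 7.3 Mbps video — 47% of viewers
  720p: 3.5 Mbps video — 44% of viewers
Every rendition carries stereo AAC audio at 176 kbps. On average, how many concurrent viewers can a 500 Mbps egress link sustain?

Audio: 176 kbps = 0.176 Mbps.
Average per-viewer bitrate: 0.09×12.176 + 0.47×7.476 + 0.44×3.676 = 6.227 Mbps.
500 Mbps = 500.0 Mbps; 500.0 / 6.227 = 80.30 → 80.

80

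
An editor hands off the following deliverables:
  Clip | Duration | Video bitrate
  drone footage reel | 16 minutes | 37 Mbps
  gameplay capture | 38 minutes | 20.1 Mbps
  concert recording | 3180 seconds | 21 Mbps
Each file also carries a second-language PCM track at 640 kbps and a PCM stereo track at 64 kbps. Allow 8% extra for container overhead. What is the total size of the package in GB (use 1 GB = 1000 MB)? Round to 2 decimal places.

Audio total: 640 + 64 = 704 kbps = 0.704 Mbps.
drone footage reel: 37.704 Mbps × 960 s × 1.08 = 39091.5 Mb
gameplay capture: 20.804 Mbps × 2280 s × 1.08 = 51227.8 Mb
concert recording: 21.704 Mbps × 3180 s × 1.08 = 74540.2 Mb
Total: 164859.5 Mb = 20607.4 MB.
= 20.61 GB.

20.61 GB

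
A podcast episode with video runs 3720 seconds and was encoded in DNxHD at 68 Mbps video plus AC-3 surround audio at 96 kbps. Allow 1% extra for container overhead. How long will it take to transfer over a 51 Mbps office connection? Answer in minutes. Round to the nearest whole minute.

84 minutes

Audio: 96 kbps = 0.096 Mbps.
Total bitrate: 68.096 Mbps.
File: 68.096 Mbps × 3720 s = 253317.1 Mb.
With 1% container overhead: ×1.01. → 255850.3 Mb.
At 51 Mbps: 255850.3 / 51 = 5016.7 s ≈ 83.6 minutes.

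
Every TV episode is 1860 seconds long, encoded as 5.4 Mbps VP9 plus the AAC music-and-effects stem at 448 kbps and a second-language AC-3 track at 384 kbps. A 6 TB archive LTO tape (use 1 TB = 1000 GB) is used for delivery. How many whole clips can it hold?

4140

Audio total: 448 + 384 = 832 kbps = 0.832 Mbps.
Total bitrate: 6.232 Mbps.
Per item: 6.232 Mbps × 1860 s = 11,592 Mb = 1,449 MB.
Capacity: 6 TB = 48,000,000 Mb; 4140.96 items → 4140 complete.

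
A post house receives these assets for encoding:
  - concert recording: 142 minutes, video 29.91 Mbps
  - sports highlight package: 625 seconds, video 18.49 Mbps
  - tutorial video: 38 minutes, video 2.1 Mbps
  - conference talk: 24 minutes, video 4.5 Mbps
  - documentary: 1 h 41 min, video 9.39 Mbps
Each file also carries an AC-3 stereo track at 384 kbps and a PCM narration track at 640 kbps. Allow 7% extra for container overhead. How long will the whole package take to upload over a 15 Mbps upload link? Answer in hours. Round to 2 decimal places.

Audio total: 384 + 640 = 1024 kbps = 1.024 Mbps.
concert recording: 30.934 Mbps × 8520 s × 1.07 = 282006.7 Mb
sports highlight package: 19.514 Mbps × 625 s × 1.07 = 13050.0 Mb
tutorial video: 3.124 Mbps × 2280 s × 1.07 = 7621.3 Mb
conference talk: 5.524 Mbps × 1440 s × 1.07 = 8511.4 Mb
documentary: 10.414 Mbps × 6060 s × 1.07 = 67526.5 Mb
Total: 378715.9 Mb = 47339.5 MB.
At 15 Mbps: 378715.9 / 15 = 25248 s ≈ 7.01 hours.

7.01 hours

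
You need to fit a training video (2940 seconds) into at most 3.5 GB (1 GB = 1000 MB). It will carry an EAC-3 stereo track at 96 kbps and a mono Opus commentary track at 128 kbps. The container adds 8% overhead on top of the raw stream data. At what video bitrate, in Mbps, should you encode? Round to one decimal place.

8.6 Mbps

Budget: 3.5 GB = 28000.0 Mb.
Stream payload after overhead: 28000.0 / 1.08 = 25925.9 Mb.
Total bitrate budget: 25925.9 Mb / 2940 s = 8.818 Mbps.
Audio total: 96 + 128 = 224 kbps = 0.224 Mbps.
Video: 8.818 − 0.224 = 8.594 Mbps.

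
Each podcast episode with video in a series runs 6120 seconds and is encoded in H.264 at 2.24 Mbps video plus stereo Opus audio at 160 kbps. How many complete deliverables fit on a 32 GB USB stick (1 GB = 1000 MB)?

Audio: 160 kbps = 0.160 Mbps.
Total bitrate: 2.400 Mbps.
Per item: 2.400 Mbps × 6120 s = 14,688 Mb = 1,836 MB.
Capacity: 32 GB = 256,000 Mb; 17.43 items → 17 complete.

17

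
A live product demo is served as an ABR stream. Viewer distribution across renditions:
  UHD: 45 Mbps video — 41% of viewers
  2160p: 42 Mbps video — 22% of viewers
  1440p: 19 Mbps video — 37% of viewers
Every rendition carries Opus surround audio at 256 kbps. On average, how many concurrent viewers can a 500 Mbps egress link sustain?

14

Audio: 256 kbps = 0.256 Mbps.
Average per-viewer bitrate: 0.41×45.256 + 0.22×42.256 + 0.37×19.256 = 34.976 Mbps.
500 Mbps = 500.0 Mbps; 500.0 / 34.976 = 14.30 → 14.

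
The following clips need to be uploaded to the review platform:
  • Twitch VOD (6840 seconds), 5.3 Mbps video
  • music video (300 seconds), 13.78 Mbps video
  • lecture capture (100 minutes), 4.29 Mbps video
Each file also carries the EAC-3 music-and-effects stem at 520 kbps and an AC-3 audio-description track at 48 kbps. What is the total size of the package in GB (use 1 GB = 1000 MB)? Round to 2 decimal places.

9.20 GB

Audio total: 520 + 48 = 568 kbps = 0.568 Mbps.
Twitch VOD: 5.868 Mbps × 6840 s = 40137.1 Mb
music video: 14.348 Mbps × 300 s = 4304.4 Mb
lecture capture: 4.858 Mbps × 6000 s = 29148.0 Mb
Total: 73589.5 Mb = 9198.7 MB.
= 9.199 GB.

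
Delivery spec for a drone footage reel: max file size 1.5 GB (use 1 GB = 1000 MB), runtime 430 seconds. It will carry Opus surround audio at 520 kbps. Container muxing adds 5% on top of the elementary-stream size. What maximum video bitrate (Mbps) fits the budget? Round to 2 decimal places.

26.06 Mbps

Budget: 1.5 GB = 12000.0 Mb.
Stream payload after overhead: 12000.0 / 1.05 = 11428.6 Mb.
Total bitrate budget: 11428.6 Mb / 430 s = 26.578 Mbps.
Audio: 520 kbps = 0.520 Mbps.
Video: 26.578 − 0.520 = 26.058 Mbps.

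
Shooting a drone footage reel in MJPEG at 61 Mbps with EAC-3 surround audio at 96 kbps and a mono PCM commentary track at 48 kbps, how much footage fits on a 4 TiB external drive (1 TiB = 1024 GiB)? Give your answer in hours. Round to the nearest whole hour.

160 hours

Audio total: 96 + 48 = 144 kbps = 0.144 Mbps.
Total bitrate: 61 + 0.144 = 61.144 Mbps.
Capacity: 4 TiB = 35,184,372 Mb.
Recording time: 35,184,372 / 61.144 = 575,435 s ≈ 160 hours.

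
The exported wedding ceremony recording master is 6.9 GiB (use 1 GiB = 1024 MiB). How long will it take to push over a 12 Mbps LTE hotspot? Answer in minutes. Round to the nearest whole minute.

82 minutes

File: 6.9 GiB = 59270.5 Mb.
At 12 Mbps: 59270.5 / 12 = 4939.2 s ≈ 82.3 minutes.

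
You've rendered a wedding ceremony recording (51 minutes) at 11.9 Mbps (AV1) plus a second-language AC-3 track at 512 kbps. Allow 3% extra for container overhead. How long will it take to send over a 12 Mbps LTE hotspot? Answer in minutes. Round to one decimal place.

51 min = 3060 s
Audio: 512 kbps = 0.512 Mbps.
Total bitrate: 12.412 Mbps.
File: 12.412 Mbps × 3060 s = 37980.7 Mb.
With 3% container overhead: ×1.03. → 39120.1 Mb.
At 12 Mbps: 39120.1 / 12 = 3260.0 s ≈ 54.3 minutes.

54.3 minutes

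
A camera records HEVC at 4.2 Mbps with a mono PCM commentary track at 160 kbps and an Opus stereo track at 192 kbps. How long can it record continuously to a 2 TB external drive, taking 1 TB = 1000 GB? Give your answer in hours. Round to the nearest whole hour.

976 hours

Audio total: 160 + 192 = 352 kbps = 0.352 Mbps.
Total bitrate: 4.2 + 0.352 = 4.552 Mbps.
Capacity: 2 TB = 16,000,000 Mb.
Recording time: 16,000,000 / 4.552 = 3,514,938 s ≈ 976 hours.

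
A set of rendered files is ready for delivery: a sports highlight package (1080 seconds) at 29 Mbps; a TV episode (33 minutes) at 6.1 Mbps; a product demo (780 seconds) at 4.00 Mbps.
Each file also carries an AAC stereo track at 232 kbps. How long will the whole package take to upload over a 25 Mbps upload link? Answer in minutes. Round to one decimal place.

Audio: 232 kbps = 0.232 Mbps.
sports highlight package: 29.232 Mbps × 1080 s = 31570.6 Mb
TV episode: 6.332 Mbps × 1980 s = 12537.4 Mb
product demo: 4.232 Mbps × 780 s = 3301.0 Mb
Total: 47408.9 Mb = 5926.1 MB.
At 25 Mbps: 47408.9 / 25 = 1896 s ≈ 31.6 minutes.

31.6 minutes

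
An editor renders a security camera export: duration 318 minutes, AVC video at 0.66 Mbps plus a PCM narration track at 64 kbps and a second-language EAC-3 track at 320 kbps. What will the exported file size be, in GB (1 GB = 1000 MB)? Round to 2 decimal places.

318 min = 19080 s
Audio total: 64 + 320 = 384 kbps = 0.384 Mbps.
Total bitrate: 0.66 + 0.384 = 1.044 Mbps.
Stream data: 1.044 Mbps × 19080 s = 19919.5 Mb.
19,920 Mb ÷ 8 = 2,490 MB → 2.490 GB.

2.49 GB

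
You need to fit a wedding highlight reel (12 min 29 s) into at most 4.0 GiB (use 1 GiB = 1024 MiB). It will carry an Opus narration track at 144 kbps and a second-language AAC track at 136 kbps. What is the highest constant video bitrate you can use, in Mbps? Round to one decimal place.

Budget: 4.0 GiB = 34359.7 Mb.
12 min 29 s = 749 s
Total bitrate budget: 34359.7 Mb / 749 s = 45.874 Mbps.
Audio total: 144 + 136 = 280 kbps = 0.280 Mbps.
Video: 45.874 − 0.280 = 45.594 Mbps.

45.6 Mbps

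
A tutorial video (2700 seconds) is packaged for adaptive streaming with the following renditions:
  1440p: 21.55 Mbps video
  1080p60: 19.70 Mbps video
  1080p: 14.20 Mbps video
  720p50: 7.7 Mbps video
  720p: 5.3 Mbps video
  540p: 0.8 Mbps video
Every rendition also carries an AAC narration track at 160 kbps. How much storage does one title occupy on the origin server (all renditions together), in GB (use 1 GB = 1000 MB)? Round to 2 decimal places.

Audio: 160 kbps = 0.160 Mbps.
Sum of rendition bitrates: (21.55+0.160) + (19.70+0.160) + (14.20+0.160) + (7.7+0.160) + (5.3+0.160) + (0.8+0.160) = 70.210 Mbps.
× 2700 s = 189,567 Mb = 23,696 MB = 23.70 GB.

23.70 GB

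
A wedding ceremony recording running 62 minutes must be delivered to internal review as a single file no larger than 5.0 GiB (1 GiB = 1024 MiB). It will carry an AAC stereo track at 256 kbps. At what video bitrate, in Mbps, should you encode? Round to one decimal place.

Budget: 5.0 GiB = 42949.7 Mb.
62 min = 3720 s
Total bitrate budget: 42949.7 Mb / 3720 s = 11.546 Mbps.
Audio: 256 kbps = 0.256 Mbps.
Video: 11.546 − 0.256 = 11.290 Mbps.

11.3 Mbps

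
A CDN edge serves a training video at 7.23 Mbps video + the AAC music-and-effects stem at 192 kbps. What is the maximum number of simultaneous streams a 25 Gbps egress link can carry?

3368

Audio: 192 kbps = 0.192 Mbps.
Per-viewer media rate: 7.422 Mbps.
25 Gbps = 25,000 Mbps; 25,000 / 7.422 = 3368.36 → 3368 viewers.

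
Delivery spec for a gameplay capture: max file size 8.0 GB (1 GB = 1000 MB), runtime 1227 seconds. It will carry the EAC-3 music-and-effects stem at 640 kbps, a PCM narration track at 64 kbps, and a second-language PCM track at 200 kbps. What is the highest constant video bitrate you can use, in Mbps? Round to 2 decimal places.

51.26 Mbps

Budget: 8.0 GB = 64000.0 Mb.
Total bitrate budget: 64000.0 Mb / 1227 s = 52.160 Mbps.
Audio total: 640 + 64 + 200 = 904 kbps = 0.904 Mbps.
Video: 52.160 − 0.904 = 51.256 Mbps.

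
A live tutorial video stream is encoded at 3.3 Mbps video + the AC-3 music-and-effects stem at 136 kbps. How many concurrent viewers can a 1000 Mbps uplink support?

Audio: 136 kbps = 0.136 Mbps.
Per-viewer media rate: 3.436 Mbps.
1000 Mbps = 1,000 Mbps; 1,000 / 3.436 = 291.04 → 291 viewers.

291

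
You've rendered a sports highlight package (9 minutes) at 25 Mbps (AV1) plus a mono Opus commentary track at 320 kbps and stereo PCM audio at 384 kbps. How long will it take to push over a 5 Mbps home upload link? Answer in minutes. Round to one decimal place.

9 min = 540 s
Audio total: 320 + 384 = 704 kbps = 0.704 Mbps.
Total bitrate: 25.704 Mbps.
File: 25.704 Mbps × 540 s = 13880.2 Mb.
At 5 Mbps: 13880.2 / 5 = 2776.0 s ≈ 46.3 minutes.

46.3 minutes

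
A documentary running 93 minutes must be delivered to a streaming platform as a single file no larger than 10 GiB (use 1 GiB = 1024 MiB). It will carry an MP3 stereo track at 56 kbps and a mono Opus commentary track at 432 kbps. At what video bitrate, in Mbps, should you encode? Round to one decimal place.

14.9 Mbps

Budget: 10 GiB = 85899.3 Mb.
93 min = 5580 s
Total bitrate budget: 85899.3 Mb / 5580 s = 15.394 Mbps.
Audio total: 56 + 432 = 488 kbps = 0.488 Mbps.
Video: 15.394 − 0.488 = 14.906 Mbps.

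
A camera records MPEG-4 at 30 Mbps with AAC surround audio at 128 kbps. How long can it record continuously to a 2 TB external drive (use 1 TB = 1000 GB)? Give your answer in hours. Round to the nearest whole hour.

148 hours

Audio: 128 kbps = 0.128 Mbps.
Total bitrate: 30 + 0.128 = 30.128 Mbps.
Capacity: 2 TB = 16,000,000 Mb.
Recording time: 16,000,000 / 30.128 = 531,067 s ≈ 148 hours.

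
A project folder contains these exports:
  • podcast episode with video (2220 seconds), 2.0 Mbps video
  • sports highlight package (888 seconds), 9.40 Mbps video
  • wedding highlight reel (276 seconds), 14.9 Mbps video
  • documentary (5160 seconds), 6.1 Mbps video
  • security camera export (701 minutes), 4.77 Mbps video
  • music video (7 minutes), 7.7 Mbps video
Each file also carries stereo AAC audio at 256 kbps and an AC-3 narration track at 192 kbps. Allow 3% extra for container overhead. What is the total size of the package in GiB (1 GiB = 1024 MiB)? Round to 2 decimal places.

Audio total: 256 + 192 = 448 kbps = 0.448 Mbps.
podcast episode with video: 2.448 Mbps × 2220 s × 1.03 = 5597.6 Mb
sports highlight package: 9.848 Mbps × 888 s × 1.03 = 9007.4 Mb
wedding highlight reel: 15.348 Mbps × 276 s × 1.03 = 4363.1 Mb
documentary: 6.548 Mbps × 5160 s × 1.03 = 34801.3 Mb
security camera export: 5.218 Mbps × 42060 s × 1.03 = 226053.2 Mb
music video: 8.148 Mbps × 420 s × 1.03 = 3524.8 Mb
Total: 283347.4 Mb = 35418.4 MB.
= 32.99 GiB.

32.99 GiB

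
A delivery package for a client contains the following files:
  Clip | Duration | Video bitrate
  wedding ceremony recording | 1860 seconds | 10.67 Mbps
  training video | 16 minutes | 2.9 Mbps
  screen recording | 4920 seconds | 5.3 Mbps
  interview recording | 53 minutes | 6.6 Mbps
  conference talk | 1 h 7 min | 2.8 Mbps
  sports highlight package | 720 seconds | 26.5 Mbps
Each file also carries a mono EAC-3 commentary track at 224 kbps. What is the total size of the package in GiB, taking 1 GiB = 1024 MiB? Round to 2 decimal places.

12.05 GiB

Audio: 224 kbps = 0.224 Mbps.
wedding ceremony recording: 10.894 Mbps × 1860 s = 20262.8 Mb
training video: 3.124 Mbps × 960 s = 2999.0 Mb
screen recording: 5.524 Mbps × 4920 s = 27178.1 Mb
interview recording: 6.824 Mbps × 3180 s = 21700.3 Mb
conference talk: 3.024 Mbps × 4020 s = 12156.5 Mb
sports highlight package: 26.724 Mbps × 720 s = 19241.3 Mb
Total: 103538.0 Mb = 12942.3 MB.
= 12.05 GiB.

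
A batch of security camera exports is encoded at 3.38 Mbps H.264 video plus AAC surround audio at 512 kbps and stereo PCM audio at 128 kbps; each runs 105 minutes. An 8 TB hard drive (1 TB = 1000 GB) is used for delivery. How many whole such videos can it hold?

2527

105 min = 6300 s
Audio total: 512 + 128 = 640 kbps = 0.640 Mbps.
Total bitrate: 4.020 Mbps.
Per item: 4.020 Mbps × 6300 s = 25,326 Mb = 3,166 MB.
Capacity: 8 TB = 64,000,000 Mb; 2527.05 items → 2527 complete.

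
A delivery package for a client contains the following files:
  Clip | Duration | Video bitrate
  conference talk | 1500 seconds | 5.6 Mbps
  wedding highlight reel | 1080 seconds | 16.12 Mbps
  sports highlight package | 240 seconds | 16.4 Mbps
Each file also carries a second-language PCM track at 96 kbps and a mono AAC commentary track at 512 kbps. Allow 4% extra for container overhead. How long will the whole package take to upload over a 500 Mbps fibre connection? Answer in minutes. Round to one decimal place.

Audio total: 96 + 512 = 608 kbps = 0.608 Mbps.
conference talk: 6.208 Mbps × 1500 s × 1.04 = 9684.5 Mb
wedding highlight reel: 16.728 Mbps × 1080 s × 1.04 = 18788.9 Mb
sports highlight package: 17.008 Mbps × 240 s × 1.04 = 4245.2 Mb
Total: 32718.6 Mb = 4089.8 MB.
At 500 Mbps: 32718.6 / 500 = 65 s ≈ 1.09 minutes.

1.1 minutes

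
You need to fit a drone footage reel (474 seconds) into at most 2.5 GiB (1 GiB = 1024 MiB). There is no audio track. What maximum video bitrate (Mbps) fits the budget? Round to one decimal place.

45.3 Mbps

Budget: 2.5 GiB = 21474.8 Mb.
Total bitrate budget: 21474.8 Mb / 474 s = 45.306 Mbps.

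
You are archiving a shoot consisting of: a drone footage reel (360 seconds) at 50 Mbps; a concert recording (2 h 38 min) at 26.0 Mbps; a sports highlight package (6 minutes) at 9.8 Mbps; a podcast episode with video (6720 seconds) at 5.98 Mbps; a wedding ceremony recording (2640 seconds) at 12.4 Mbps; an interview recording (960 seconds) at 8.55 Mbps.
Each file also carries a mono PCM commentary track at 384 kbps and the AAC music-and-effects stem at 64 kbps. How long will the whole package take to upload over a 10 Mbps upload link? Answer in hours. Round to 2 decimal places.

Audio total: 384 + 64 = 448 kbps = 0.448 Mbps.
drone footage reel: 50.448 Mbps × 360 s = 18161.3 Mb
concert recording: 26.448 Mbps × 9480 s = 250727.0 Mb
sports highlight package: 10.248 Mbps × 360 s = 3689.3 Mb
podcast episode with video: 6.428 Mbps × 6720 s = 43196.2 Mb
wedding ceremony recording: 12.848 Mbps × 2640 s = 33918.7 Mb
interview recording: 8.998 Mbps × 960 s = 8638.1 Mb
Total: 358330.6 Mb = 44791.3 MB.
At 10 Mbps: 358330.6 / 10 = 35833 s ≈ 9.95 hours.

9.95 hours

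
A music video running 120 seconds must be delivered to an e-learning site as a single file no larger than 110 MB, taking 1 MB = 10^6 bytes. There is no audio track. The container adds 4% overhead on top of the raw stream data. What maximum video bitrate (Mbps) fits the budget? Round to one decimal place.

7.1 Mbps

Budget: 110 MB = 880.0 Mb.
Stream payload after overhead: 880.0 / 1.04 = 846.2 Mb.
Total bitrate budget: 846.2 Mb / 120 s = 7.051 Mbps.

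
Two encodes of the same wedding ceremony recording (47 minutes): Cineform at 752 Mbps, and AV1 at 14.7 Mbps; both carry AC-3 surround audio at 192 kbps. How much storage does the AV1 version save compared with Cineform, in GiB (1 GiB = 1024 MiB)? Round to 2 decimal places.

242.05 GiB

47 min = 2820 s
Audio: 192 kbps = 0.192 Mbps.
Cineform: 752.192 Mbps × 2820 s = 2121181.4 Mb = 246.938 GiB.
AV1: 14.892 Mbps × 2820 s = 41995.4 Mb = 4.889 GiB.
Saving: 246.938 − 4.889 = 242.049 GiB.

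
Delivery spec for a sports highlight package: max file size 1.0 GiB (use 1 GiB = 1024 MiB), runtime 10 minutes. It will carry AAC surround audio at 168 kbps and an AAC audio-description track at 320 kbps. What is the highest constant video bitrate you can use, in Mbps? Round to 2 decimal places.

13.83 Mbps

Budget: 1.0 GiB = 8589.9 Mb.
10 min = 600 s
Total bitrate budget: 8589.9 Mb / 600 s = 14.317 Mbps.
Audio total: 168 + 320 = 488 kbps = 0.488 Mbps.
Video: 14.317 − 0.488 = 13.829 Mbps.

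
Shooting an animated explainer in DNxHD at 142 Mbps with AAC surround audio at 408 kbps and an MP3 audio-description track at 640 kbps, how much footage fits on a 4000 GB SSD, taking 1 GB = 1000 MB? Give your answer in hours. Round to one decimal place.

62.1 hours

Audio total: 408 + 640 = 1048 kbps = 1.048 Mbps.
Total bitrate: 142 + 1.048 = 143.048 Mbps.
Capacity: 4000 GB = 32,000,000 Mb.
Recording time: 32,000,000 / 143.048 = 223,701 s ≈ 62.1 hours.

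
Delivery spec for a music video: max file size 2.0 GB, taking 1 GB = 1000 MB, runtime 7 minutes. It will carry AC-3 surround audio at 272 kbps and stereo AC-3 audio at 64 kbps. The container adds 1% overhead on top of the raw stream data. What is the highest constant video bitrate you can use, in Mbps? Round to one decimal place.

37.4 Mbps

Budget: 2.0 GB = 16000.0 Mb.
Stream payload after overhead: 16000.0 / 1.01 = 15841.6 Mb.
7 min = 420 s
Total bitrate budget: 15841.6 Mb / 420 s = 37.718 Mbps.
Audio total: 272 + 64 = 336 kbps = 0.336 Mbps.
Video: 37.718 − 0.336 = 37.382 Mbps.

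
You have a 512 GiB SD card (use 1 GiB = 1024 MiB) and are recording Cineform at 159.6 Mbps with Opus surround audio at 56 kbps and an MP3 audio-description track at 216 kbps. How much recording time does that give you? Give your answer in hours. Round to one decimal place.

7.6 hours

Audio total: 56 + 216 = 272 kbps = 0.272 Mbps.
Total bitrate: 159.6 + 0.272 = 159.872 Mbps.
Capacity: 512 GiB = 4,398,047 Mb.
Recording time: 4,398,047 / 159.872 = 27,510 s ≈ 7.64 hours.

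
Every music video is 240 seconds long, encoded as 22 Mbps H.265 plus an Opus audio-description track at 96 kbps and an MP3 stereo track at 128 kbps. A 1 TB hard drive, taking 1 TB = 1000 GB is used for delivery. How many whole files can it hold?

Audio total: 96 + 128 = 224 kbps = 0.224 Mbps.
Total bitrate: 22.224 Mbps.
Per item: 22.224 Mbps × 240 s = 5,334 Mb = 666.7 MB.
Capacity: 1 TB = 8,000,000 Mb; 1499.88 items → 1499 complete.

1499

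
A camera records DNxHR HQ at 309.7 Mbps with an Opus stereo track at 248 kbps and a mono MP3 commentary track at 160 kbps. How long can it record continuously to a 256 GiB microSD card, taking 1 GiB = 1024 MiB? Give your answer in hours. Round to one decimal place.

Audio total: 248 + 160 = 408 kbps = 0.408 Mbps.
Total bitrate: 309.7 + 0.408 = 310.108 Mbps.
Capacity: 256 GiB = 2,199,023 Mb.
Recording time: 2,199,023 / 310.108 = 7,091 s ≈ 1.97 hours.

2.0 hours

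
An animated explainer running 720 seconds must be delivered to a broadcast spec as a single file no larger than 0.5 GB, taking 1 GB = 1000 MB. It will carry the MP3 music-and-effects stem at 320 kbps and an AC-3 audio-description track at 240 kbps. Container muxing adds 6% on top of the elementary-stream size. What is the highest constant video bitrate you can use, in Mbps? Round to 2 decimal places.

Budget: 0.5 GB = 4000.0 Mb.
Stream payload after overhead: 4000.0 / 1.06 = 3773.6 Mb.
Total bitrate budget: 3773.6 Mb / 720 s = 5.241 Mbps.
Audio total: 320 + 240 = 560 kbps = 0.560 Mbps.
Video: 5.241 − 0.560 = 4.681 Mbps.

4.68 Mbps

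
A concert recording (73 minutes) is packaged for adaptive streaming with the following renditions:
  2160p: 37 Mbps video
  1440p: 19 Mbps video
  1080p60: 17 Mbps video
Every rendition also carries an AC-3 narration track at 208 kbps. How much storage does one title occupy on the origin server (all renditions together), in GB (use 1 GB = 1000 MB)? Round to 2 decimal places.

40.31 GB

73 min = 4380 s
Audio: 208 kbps = 0.208 Mbps.
Sum of rendition bitrates: (37+0.208) + (19+0.208) + (17+0.208) = 73.624 Mbps.
× 4380 s = 322,473 Mb = 40,309 MB = 40.31 GB.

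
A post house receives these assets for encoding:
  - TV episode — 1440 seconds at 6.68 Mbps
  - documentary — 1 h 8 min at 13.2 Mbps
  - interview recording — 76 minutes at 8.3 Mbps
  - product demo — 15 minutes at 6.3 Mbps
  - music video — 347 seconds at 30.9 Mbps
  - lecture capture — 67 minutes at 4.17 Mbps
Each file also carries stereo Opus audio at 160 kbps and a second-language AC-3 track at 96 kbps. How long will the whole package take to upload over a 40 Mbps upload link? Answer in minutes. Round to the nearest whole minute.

58 minutes

Audio total: 160 + 96 = 256 kbps = 0.256 Mbps.
TV episode: 6.936 Mbps × 1440 s = 9987.8 Mb
documentary: 13.456 Mbps × 4080 s = 54900.5 Mb
interview recording: 8.556 Mbps × 4560 s = 39015.4 Mb
product demo: 6.556 Mbps × 900 s = 5900.4 Mb
music video: 31.156 Mbps × 347 s = 10811.1 Mb
lecture capture: 4.426 Mbps × 4020 s = 17792.5 Mb
Total: 138407.7 Mb = 17301.0 MB.
At 40 Mbps: 138407.7 / 40 = 3460 s ≈ 57.7 minutes.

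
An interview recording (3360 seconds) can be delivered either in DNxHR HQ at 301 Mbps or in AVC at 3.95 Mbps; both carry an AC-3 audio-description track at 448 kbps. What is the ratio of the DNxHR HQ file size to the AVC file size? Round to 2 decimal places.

Audio: 448 kbps = 0.448 Mbps.
DNxHR HQ: 301.448 Mbps × 3360 s = 1012865.3 Mb = 126.608 GB.
AVC: 4.398 Mbps × 3360 s = 14777.3 Mb = 1.847 GB.
Ratio: 126.608 / 1.847 = 68.542.

68.54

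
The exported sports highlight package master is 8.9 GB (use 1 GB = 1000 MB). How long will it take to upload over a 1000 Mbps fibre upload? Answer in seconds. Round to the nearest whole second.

File: 8.9 GB = 71200.0 Mb.
At 1000 Mbps: 71200.0 / 1000 = 71.2 s ≈ 71.2 seconds.

71 seconds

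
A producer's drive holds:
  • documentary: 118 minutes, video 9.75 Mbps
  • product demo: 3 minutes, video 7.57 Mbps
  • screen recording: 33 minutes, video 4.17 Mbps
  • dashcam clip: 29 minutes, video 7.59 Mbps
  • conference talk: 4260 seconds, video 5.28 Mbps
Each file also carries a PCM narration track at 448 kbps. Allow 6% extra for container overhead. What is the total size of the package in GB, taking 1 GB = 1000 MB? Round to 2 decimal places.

Audio: 448 kbps = 0.448 Mbps.
documentary: 10.198 Mbps × 7080 s × 1.06 = 76534.0 Mb
product demo: 8.018 Mbps × 180 s × 1.06 = 1529.8 Mb
screen recording: 4.618 Mbps × 1980 s × 1.06 = 9692.3 Mb
dashcam clip: 8.038 Mbps × 1740 s × 1.06 = 14825.3 Mb
conference talk: 5.728 Mbps × 4260 s × 1.06 = 25865.4 Mb
Total: 128446.7 Mb = 16055.8 MB.
= 16.06 GB.

16.06 GB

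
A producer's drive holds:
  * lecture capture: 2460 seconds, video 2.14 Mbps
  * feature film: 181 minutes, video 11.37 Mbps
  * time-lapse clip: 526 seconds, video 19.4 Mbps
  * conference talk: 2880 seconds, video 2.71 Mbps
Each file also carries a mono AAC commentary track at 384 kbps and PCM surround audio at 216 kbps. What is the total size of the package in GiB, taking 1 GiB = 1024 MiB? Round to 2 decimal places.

18.25 GiB

Audio total: 384 + 216 = 600 kbps = 0.600 Mbps.
lecture capture: 2.740 Mbps × 2460 s = 6740.4 Mb
feature film: 11.970 Mbps × 10860 s = 129994.2 Mb
time-lapse clip: 20.000 Mbps × 526 s = 10520.0 Mb
conference talk: 3.310 Mbps × 2880 s = 9532.8 Mb
Total: 156787.4 Mb = 19598.4 MB.
= 18.25 GiB.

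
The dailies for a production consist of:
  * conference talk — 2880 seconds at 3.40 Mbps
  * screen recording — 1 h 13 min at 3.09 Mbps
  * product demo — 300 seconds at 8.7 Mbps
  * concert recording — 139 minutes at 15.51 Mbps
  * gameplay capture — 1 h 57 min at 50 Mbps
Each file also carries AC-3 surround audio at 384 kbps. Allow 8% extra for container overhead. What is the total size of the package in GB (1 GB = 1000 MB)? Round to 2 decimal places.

Audio: 384 kbps = 0.384 Mbps.
conference talk: 3.784 Mbps × 2880 s × 1.08 = 11769.8 Mb
screen recording: 3.474 Mbps × 4380 s × 1.08 = 16433.4 Mb
product demo: 9.084 Mbps × 300 s × 1.08 = 2943.2 Mb
concert recording: 15.894 Mbps × 8340 s × 1.08 = 143160.4 Mb
gameplay capture: 50.384 Mbps × 7020 s × 1.08 = 381991.3 Mb
Total: 556298.2 Mb = 69537.3 MB.
= 69.54 GB.

69.54 GB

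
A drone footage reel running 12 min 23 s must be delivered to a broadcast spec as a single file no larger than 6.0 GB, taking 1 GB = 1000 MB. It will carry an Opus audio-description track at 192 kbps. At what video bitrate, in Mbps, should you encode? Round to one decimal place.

64.4 Mbps

Budget: 6.0 GB = 48000.0 Mb.
12 min 23 s = 743 s
Total bitrate budget: 48000.0 Mb / 743 s = 64.603 Mbps.
Audio: 192 kbps = 0.192 Mbps.
Video: 64.603 − 0.192 = 64.411 Mbps.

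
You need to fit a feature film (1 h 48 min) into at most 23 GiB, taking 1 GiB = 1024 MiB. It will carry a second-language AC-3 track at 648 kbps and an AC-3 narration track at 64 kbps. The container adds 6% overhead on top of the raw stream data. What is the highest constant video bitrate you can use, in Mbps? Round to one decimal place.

Budget: 23 GiB = 197568.5 Mb.
Stream payload after overhead: 197568.5 / 1.06 = 186385.4 Mb.
1 h 48 min = 108 min = 6480 s
Total bitrate budget: 186385.4 Mb / 6480 s = 28.763 Mbps.
Audio total: 648 + 64 = 712 kbps = 0.712 Mbps.
Video: 28.763 − 0.712 = 28.051 Mbps.

28.1 Mbps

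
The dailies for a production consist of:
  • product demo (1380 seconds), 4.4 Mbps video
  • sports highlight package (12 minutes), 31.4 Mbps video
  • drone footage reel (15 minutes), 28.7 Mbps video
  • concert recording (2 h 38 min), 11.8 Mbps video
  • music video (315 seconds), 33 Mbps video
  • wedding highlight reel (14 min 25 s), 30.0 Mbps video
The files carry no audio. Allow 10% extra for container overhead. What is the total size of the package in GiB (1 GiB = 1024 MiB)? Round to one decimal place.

product demo: 4.400 Mbps × 1380 s × 1.10 = 6679.2 Mb
sports highlight package: 31.400 Mbps × 720 s × 1.10 = 24868.8 Mb
drone footage reel: 28.700 Mbps × 900 s × 1.10 = 28413.0 Mb
concert recording: 11.800 Mbps × 9480 s × 1.10 = 123050.4 Mb
music video: 33.000 Mbps × 315 s × 1.10 = 11434.5 Mb
wedding highlight reel: 30.000 Mbps × 865 s × 1.10 = 28545.0 Mb
Total: 222990.9 Mb = 27873.9 MB.
= 25.96 GiB.

26.0 GiB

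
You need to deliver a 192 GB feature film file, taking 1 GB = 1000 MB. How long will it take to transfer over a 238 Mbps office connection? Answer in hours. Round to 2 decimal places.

File: 192 GB = 1536000.0 Mb.
At 238 Mbps: 1536000.0 / 238 = 6453.8 s ≈ 1.79 hours.

1.79 hours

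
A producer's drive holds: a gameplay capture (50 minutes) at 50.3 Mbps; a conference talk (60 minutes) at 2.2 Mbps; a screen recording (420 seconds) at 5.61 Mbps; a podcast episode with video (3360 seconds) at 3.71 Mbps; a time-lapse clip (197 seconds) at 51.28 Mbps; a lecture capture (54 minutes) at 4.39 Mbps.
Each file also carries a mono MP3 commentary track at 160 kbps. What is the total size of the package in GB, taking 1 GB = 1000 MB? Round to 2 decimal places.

25.02 GB

Audio: 160 kbps = 0.160 Mbps.
gameplay capture: 50.460 Mbps × 3000 s = 151380.0 Mb
conference talk: 2.360 Mbps × 3600 s = 8496.0 Mb
screen recording: 5.770 Mbps × 420 s = 2423.4 Mb
podcast episode with video: 3.870 Mbps × 3360 s = 13003.2 Mb
time-lapse clip: 51.440 Mbps × 197 s = 10133.7 Mb
lecture capture: 4.550 Mbps × 3240 s = 14742.0 Mb
Total: 200178.3 Mb = 25022.3 MB.
= 25.02 GB.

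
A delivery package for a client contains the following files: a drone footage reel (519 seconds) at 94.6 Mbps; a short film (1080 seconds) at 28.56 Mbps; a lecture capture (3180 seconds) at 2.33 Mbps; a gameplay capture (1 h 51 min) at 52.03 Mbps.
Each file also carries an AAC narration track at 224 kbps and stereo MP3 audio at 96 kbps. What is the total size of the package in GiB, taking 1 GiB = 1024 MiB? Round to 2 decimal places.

50.94 GiB

Audio total: 224 + 96 = 320 kbps = 0.320 Mbps.
drone footage reel: 94.920 Mbps × 519 s = 49263.5 Mb
short film: 28.880 Mbps × 1080 s = 31190.4 Mb
lecture capture: 2.650 Mbps × 3180 s = 8427.0 Mb
gameplay capture: 52.350 Mbps × 6660 s = 348651.0 Mb
Total: 437531.9 Mb = 54691.5 MB.
= 50.94 GiB.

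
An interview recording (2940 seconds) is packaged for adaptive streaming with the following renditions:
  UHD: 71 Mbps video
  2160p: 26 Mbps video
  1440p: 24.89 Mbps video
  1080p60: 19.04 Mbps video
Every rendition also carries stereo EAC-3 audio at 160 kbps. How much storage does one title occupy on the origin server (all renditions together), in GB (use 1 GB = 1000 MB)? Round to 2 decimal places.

52.03 GB

Audio: 160 kbps = 0.160 Mbps.
Sum of rendition bitrates: (71+0.160) + (26+0.160) + (24.89+0.160) + (19.04+0.160) = 141.570 Mbps.
× 2940 s = 416,216 Mb = 52,027 MB = 52.03 GB.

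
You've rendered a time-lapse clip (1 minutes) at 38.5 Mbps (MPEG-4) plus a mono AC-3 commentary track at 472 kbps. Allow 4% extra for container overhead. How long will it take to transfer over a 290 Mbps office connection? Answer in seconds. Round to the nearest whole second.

Audio: 472 kbps = 0.472 Mbps.
Total bitrate: 38.972 Mbps.
File: 38.972 Mbps × 60 s = 2338.3 Mb.
With 4% container overhead: ×1.04. → 2431.9 Mb.
At 290 Mbps: 2431.9 / 290 = 8.4 s ≈ 8.39 seconds.

8 seconds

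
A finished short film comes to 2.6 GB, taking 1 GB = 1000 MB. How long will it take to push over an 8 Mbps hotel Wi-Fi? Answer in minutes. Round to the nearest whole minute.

File: 2.6 GB = 20800.0 Mb.
At 8 Mbps: 20800.0 / 8 = 2600.0 s ≈ 43.3 minutes.

43 minutes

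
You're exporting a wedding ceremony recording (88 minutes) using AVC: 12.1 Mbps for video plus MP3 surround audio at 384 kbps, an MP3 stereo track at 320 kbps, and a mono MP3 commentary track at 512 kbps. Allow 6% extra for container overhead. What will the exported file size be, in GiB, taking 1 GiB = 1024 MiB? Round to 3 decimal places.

88 min = 5280 s
Audio total: 384 + 320 + 512 = 1216 kbps = 1.216 Mbps.
Total bitrate: 12.1 + 1.216 = 13.316 Mbps.
Stream data: 13.316 Mbps × 5280 s = 70308.5 Mb.
With 6% container overhead: ×1.06.
74,527 Mb = 9,315,873,600 bytes ÷ 1,073,741,824 = 8.676 GiB.

8.676 GiB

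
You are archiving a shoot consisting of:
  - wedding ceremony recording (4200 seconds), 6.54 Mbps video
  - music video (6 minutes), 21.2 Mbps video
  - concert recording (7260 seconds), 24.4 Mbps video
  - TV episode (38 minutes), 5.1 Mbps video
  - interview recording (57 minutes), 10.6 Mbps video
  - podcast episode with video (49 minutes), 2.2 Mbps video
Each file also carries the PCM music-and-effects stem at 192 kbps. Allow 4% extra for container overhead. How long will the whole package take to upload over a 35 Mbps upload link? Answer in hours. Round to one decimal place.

2.2 hours

Audio: 192 kbps = 0.192 Mbps.
wedding ceremony recording: 6.732 Mbps × 4200 s × 1.04 = 29405.4 Mb
music video: 21.392 Mbps × 360 s × 1.04 = 8009.2 Mb
concert recording: 24.592 Mbps × 7260 s × 1.04 = 185679.4 Mb
TV episode: 5.292 Mbps × 2280 s × 1.04 = 12548.4 Mb
interview recording: 10.792 Mbps × 3420 s × 1.04 = 38385.0 Mb
podcast episode with video: 2.392 Mbps × 2940 s × 1.04 = 7313.8 Mb
Total: 281341.1 Mb = 35167.6 MB.
At 35 Mbps: 281341.1 / 35 = 8038 s ≈ 2.23 hours.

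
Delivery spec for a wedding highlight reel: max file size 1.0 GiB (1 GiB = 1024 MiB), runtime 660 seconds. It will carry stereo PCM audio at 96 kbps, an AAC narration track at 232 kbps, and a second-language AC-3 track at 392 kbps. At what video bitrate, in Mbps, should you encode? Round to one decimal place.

12.3 Mbps

Budget: 1.0 GiB = 8589.9 Mb.
Total bitrate budget: 8589.9 Mb / 660 s = 13.015 Mbps.
Audio total: 96 + 232 + 392 = 720 kbps = 0.720 Mbps.
Video: 13.015 − 0.720 = 12.295 Mbps.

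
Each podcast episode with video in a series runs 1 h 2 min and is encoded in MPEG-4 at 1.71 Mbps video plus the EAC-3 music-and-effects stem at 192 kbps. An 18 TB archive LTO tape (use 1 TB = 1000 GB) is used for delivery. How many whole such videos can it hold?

1 h 2 min = 62 min = 3720 s
Audio: 192 kbps = 0.192 Mbps.
Total bitrate: 1.902 Mbps.
Per item: 1.902 Mbps × 3720 s = 7,075 Mb = 884.4 MB.
Capacity: 18 TB = 144,000,000 Mb; 20352.09 items → 20352 complete.

20352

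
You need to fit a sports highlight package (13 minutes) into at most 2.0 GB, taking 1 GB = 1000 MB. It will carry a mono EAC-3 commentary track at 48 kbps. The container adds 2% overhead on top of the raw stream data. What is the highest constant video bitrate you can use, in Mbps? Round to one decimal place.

Budget: 2.0 GB = 16000.0 Mb.
Stream payload after overhead: 16000.0 / 1.02 = 15686.3 Mb.
13 min = 780 s
Total bitrate budget: 15686.3 Mb / 780 s = 20.111 Mbps.
Audio: 48 kbps = 0.048 Mbps.
Video: 20.111 − 0.048 = 20.063 Mbps.

20.1 Mbps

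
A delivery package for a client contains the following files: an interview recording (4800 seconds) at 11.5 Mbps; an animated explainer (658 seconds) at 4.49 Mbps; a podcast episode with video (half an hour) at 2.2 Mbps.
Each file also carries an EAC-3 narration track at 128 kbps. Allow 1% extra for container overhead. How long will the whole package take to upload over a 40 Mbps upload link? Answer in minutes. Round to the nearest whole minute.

27 minutes

Audio: 128 kbps = 0.128 Mbps.
interview recording: 11.628 Mbps × 4800 s × 1.01 = 56372.5 Mb
animated explainer: 4.618 Mbps × 658 s × 1.01 = 3069.0 Mb
podcast episode with video: 2.328 Mbps × 1800 s × 1.01 = 4232.3 Mb
Total: 63673.9 Mb = 7959.2 MB.
At 40 Mbps: 63673.9 / 40 = 1592 s ≈ 26.5 minutes.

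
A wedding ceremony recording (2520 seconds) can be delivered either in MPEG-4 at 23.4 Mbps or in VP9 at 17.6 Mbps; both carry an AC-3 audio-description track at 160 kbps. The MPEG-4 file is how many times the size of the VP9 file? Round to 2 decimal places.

1.33

Audio: 160 kbps = 0.160 Mbps.
MPEG-4: 23.560 Mbps × 2520 s = 59371.2 Mb = 6.912 GiB.
VP9: 17.760 Mbps × 2520 s = 44755.2 Mb = 5.210 GiB.
Ratio: 6.912 / 5.210 = 1.327.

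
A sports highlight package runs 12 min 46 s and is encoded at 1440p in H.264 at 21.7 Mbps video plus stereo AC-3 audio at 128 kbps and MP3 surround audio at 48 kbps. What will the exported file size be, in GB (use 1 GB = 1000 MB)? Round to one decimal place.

12 min 46 s = 766 s
Audio total: 128 + 48 = 176 kbps = 0.176 Mbps.
Total bitrate: 21.7 + 0.176 = 21.876 Mbps.
Stream data: 21.876 Mbps × 766 s = 16757.0 Mb.
16,757 Mb ÷ 8 = 2,095 MB → 2.095 GB.

2.1 GB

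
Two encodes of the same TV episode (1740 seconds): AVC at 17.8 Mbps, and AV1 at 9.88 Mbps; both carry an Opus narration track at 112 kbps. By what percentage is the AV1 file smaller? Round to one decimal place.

Audio: 112 kbps = 0.112 Mbps.
AVC: 17.912 Mbps × 1740 s = 31166.9 Mb = 3.896 GB.
AV1: 9.992 Mbps × 1740 s = 17386.1 Mb = 2.173 GB.
Reduction: (1 − 2.173/3.896) × 100 = 44.22%.

44.2%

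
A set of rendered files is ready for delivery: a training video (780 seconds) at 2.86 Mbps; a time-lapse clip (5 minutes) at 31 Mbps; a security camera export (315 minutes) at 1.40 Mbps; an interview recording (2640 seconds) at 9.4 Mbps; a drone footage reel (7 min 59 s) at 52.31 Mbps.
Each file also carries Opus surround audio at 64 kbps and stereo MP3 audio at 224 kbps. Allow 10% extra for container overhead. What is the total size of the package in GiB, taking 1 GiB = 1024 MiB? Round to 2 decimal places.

12.10 GiB

Audio total: 64 + 224 = 288 kbps = 0.288 Mbps.
training video: 3.148 Mbps × 780 s × 1.10 = 2701.0 Mb
time-lapse clip: 31.288 Mbps × 300 s × 1.10 = 10325.0 Mb
security camera export: 1.688 Mbps × 18900 s × 1.10 = 35093.5 Mb
interview recording: 9.688 Mbps × 2640 s × 1.10 = 28134.0 Mb
drone footage reel: 52.598 Mbps × 479 s × 1.10 = 27713.9 Mb
Total: 103967.4 Mb = 12995.9 MB.
= 12.10 GiB.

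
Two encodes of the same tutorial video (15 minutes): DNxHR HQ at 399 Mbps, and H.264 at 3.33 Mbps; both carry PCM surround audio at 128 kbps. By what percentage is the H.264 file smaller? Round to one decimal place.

15 min = 900 s
Audio: 128 kbps = 0.128 Mbps.
DNxHR HQ: 399.128 Mbps × 900 s = 359215.2 Mb = 44.902 GB.
H.264: 3.458 Mbps × 900 s = 3112.2 Mb = 0.389 GB.
Reduction: (1 − 0.389/44.902) × 100 = 99.13%.

99.1%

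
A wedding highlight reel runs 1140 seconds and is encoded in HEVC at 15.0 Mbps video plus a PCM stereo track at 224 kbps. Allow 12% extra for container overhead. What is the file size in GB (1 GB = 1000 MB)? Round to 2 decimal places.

2.43 GB

Audio: 224 kbps = 0.224 Mbps.
Total bitrate: 15.0 + 0.224 = 15.224 Mbps.
Stream data: 15.224 Mbps × 1140 s = 17355.4 Mb.
With 12% container overhead: ×1.12.
19,438 Mb ÷ 8 = 2,430 MB → 2.430 GB.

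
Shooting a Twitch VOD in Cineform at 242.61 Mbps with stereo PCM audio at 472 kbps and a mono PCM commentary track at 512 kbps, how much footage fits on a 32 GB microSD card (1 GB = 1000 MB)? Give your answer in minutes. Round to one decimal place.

Audio total: 472 + 512 = 984 kbps = 0.984 Mbps.
Total bitrate: 242.61 + 0.984 = 243.594 Mbps.
Capacity: 32 GB = 256,000 Mb.
Recording time: 256,000 / 243.594 = 1,051 s ≈ 17.5 minutes.

17.5 minutes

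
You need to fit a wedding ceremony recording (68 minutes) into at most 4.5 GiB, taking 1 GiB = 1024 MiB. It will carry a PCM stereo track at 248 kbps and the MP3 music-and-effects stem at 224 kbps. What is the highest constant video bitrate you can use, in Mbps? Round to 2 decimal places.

9.00 Mbps

Budget: 4.5 GiB = 38654.7 Mb.
68 min = 4080 s
Total bitrate budget: 38654.7 Mb / 4080 s = 9.474 Mbps.
Audio total: 248 + 224 = 472 kbps = 0.472 Mbps.
Video: 9.474 − 0.472 = 9.002 Mbps.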